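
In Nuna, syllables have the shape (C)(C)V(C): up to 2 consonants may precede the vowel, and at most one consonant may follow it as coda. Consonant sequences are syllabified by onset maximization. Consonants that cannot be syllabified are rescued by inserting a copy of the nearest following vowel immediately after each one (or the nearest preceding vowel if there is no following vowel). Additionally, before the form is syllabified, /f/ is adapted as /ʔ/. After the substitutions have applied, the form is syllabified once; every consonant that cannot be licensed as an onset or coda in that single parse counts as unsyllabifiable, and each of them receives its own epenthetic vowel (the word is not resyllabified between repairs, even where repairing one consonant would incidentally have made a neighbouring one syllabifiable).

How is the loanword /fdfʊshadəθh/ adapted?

ʔʊdʔʊshadəθhə

Substitution: /f/ → /ʔ/, giving /ʔdʔʊshadəθh/.
The consonants /ʔ/, /h/ cannot be parsed into a legal (C)(C)V(C) syllable (at most one coda consonant is licensed; onsets may contain at most 2 consonants).
Inserting the epenthetic vowel yields /ʔ/ → /ʔʊ/, /h/ → /hə/.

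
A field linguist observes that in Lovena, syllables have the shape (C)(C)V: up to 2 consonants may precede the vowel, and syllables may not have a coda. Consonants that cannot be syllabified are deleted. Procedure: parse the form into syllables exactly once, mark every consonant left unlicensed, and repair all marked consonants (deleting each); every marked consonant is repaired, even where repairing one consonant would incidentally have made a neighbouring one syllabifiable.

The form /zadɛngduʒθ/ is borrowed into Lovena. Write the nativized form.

zadɛgdu

Under (C)(C)V, the unsyllabifiable consonants are /n/, /ʒ/, /θ/ (no codas are permitted; onsets may contain at most 2 consonants).
Deleting the stranded consonants removes /n/, /ʒ/, /θ/.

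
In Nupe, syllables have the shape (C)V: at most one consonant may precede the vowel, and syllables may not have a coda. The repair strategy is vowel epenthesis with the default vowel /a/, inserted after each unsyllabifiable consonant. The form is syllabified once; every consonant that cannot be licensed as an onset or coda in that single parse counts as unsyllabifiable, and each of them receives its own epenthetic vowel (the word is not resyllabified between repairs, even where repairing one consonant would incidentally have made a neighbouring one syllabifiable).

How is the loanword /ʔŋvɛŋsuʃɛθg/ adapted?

ʔaŋavɛŋasuʃɛθaga

Under (C)V, the unsyllabifiable consonants are /ʔ/, /ŋ/, /ŋ/, /θ/, /g/ (no codas are permitted; onsets are limited to one consonant).
Each unlicensed consonant becomes the onset of a new syllable: /ʔ/ → /ʔa/, /ŋ/ → /ŋa/, /ŋ/ → /ŋa/, /θ/ → /θa/, /g/ → /ga/.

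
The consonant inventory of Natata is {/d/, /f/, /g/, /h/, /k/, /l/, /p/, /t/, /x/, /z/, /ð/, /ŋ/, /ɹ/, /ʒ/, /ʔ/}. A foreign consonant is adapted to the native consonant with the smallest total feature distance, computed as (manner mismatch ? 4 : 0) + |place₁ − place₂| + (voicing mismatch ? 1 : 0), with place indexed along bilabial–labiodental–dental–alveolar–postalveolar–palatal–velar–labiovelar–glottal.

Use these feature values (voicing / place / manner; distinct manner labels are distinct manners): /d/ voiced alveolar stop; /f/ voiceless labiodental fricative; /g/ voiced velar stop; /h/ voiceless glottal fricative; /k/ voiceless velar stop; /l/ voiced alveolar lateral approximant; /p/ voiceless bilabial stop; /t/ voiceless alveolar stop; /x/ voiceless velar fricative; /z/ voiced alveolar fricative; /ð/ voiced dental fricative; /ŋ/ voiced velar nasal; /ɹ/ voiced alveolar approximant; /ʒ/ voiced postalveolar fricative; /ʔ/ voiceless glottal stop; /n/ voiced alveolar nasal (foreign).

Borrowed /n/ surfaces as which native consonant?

ŋ

/ŋ/ is closest: same manner (nasal), place distance 3 (alveolar→velar), same voicing; total 3. Next closest is /d/ at distance 4.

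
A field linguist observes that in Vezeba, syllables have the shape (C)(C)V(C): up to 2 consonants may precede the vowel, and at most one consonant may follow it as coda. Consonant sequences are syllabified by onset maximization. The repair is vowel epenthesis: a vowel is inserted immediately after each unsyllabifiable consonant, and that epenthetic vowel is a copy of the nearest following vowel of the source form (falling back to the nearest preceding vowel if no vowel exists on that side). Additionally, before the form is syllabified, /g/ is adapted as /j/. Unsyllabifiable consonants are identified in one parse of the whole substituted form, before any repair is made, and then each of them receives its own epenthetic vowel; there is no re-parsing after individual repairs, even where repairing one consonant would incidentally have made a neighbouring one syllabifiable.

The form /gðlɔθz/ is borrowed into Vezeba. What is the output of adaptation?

jɔðlɔθzɔ

Substitution: /g/ → /j/, giving /jðlɔθz/.
The consonants /j/, /z/ cannot be parsed into a legal (C)(C)V(C) syllable (at most one coda consonant is licensed; onsets may contain at most 2 consonants).
Each unlicensed consonant becomes the onset of a new syllable: /j/ → /jɔ/, /z/ → /zɔ/.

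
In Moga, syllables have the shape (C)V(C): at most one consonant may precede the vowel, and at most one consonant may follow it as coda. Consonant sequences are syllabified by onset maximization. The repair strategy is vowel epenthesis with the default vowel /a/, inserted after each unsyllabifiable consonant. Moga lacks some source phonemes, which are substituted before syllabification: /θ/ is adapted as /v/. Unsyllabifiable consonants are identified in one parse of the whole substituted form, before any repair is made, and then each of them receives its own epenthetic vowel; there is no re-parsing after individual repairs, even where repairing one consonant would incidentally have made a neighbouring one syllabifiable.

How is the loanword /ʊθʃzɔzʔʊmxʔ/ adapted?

Substitution: /θ/ → /v/, giving /ʊvʃzɔzʔʊmxʔ/.
Under (C)V(C), the unsyllabifiable consonants are /ʃ/, /x/, /ʔ/ (at most one coda consonant is licensed; onsets are limited to one consonant).
Each unlicensed consonant becomes the onset of a new syllable: /ʃ/ → /ʃa/, /x/ → /xa/, /ʔ/ → /ʔa/.

ʊvʃazɔzʔʊmxaʔa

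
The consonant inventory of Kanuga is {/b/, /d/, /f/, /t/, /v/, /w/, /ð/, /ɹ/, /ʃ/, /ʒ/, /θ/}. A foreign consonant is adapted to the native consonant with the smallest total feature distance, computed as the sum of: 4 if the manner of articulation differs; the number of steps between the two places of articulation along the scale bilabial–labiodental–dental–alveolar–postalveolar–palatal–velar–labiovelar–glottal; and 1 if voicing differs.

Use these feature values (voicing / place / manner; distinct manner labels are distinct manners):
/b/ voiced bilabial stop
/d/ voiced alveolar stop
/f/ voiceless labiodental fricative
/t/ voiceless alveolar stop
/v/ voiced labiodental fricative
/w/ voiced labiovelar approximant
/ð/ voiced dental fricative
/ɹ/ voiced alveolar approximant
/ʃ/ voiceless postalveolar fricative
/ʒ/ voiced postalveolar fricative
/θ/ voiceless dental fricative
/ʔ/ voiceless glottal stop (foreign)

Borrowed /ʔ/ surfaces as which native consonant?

t

/t/ is closest: same manner (stop), place distance 5 (glottal→alveolar), same voicing; total 5. Next closest is /d/ at distance 6.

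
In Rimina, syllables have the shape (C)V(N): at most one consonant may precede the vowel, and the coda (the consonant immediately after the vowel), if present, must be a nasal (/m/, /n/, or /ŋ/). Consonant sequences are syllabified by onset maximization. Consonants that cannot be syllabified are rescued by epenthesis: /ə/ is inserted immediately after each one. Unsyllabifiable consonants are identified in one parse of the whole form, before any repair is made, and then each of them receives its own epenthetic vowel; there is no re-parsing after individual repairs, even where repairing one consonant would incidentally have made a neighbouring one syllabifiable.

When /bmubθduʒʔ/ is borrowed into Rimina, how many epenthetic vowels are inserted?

5

The unsyllabifiable consonants are /b/, /b/, /θ/, /ʒ/, /ʔ/; each receives one epenthetic vowel.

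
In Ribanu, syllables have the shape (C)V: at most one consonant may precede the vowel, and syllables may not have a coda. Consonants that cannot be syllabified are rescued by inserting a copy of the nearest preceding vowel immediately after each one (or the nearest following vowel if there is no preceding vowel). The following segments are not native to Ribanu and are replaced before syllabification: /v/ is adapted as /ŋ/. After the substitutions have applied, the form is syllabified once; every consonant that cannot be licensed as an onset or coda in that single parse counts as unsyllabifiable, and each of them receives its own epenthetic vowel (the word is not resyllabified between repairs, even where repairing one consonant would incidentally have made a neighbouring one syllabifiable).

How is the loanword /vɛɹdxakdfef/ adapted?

Substitution: /v/ → /ŋ/, giving /ŋɛɹdxakdfef/.
Under (C)V, the unsyllabifiable consonants are /ɹ/, /d/, /k/, /d/, /f/ (no codas are permitted; onsets are limited to one consonant).
Inserting the epenthetic vowel yields /ɹ/ → /ɹɛ/, /d/ → /dɛ/, /k/ → /ka/, /d/ → /da/, /f/ → /fe/.

ŋɛɹɛdɛxakadafefe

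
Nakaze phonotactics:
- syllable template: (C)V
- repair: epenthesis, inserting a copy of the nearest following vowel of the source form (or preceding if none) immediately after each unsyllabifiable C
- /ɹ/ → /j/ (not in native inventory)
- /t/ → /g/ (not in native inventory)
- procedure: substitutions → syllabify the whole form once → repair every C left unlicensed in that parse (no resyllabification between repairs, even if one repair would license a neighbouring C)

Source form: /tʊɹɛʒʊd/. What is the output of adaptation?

gʊjɛʒʊdʊ

Substitution: /t/ → /g/, /ɹ/ → /j/, giving /gʊjɛʒʊd/.
Under (C)V, the unsyllabifiable consonants are /d/ (no codas are permitted; onsets are limited to one consonant).
Epenthesis after each stranded consonant: /d/ → /dʊ/.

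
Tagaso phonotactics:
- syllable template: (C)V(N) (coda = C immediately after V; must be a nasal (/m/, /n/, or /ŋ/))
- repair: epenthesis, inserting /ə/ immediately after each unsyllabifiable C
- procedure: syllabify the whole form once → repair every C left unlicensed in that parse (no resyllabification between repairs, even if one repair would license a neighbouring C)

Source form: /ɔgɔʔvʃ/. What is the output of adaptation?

Under (C)V(N), the unsyllabifiable consonants are /ʔ/, /v/, /ʃ/ (only a nasal (/m/, /n/, or /ŋ/) is licensed in coda position; onsets are limited to one consonant).
Epenthesis after each stranded consonant: /ʔ/ → /ʔə/, /v/ → /və/, /ʃ/ → /ʃə/.

ɔgɔʔəvəʃə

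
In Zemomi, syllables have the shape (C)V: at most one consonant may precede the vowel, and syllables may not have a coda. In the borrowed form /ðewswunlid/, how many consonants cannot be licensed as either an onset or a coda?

4

Under (C)V, the unsyllabifiable consonants are /w/, /s/, /n/, /d/ (no codas are permitted; onsets are limited to one consonant).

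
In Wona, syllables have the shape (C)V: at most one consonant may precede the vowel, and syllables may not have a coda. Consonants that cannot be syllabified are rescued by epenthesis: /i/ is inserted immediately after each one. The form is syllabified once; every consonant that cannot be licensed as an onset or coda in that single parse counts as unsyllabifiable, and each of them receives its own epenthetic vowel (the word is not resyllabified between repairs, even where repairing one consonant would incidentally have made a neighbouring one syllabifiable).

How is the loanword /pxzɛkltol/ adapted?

pixizɛkilitoli

Under (C)V, the unsyllabifiable consonants are /p/, /x/, /k/, /l/, /l/ (no codas are permitted; onsets are limited to one consonant).
Each unlicensed consonant becomes the onset of a new syllable: /p/ → /pi/, /x/ → /xi/, /k/ → /ki/, /l/ → /li/, /l/ → /li/.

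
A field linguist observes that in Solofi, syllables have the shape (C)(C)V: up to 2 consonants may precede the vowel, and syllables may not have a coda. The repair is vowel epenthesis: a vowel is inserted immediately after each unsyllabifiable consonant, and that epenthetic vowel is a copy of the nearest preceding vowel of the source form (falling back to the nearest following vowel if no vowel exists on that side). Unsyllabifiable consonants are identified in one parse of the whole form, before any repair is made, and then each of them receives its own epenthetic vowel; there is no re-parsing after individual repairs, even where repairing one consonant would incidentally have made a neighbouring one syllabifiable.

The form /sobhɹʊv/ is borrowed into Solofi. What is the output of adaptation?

sobohɹʊvʊ

The consonants /b/, /v/ cannot be parsed into a legal (C)(C)V syllable (no codas are permitted; onsets may contain at most 2 consonants).
Inserting the epenthetic vowel yields /b/ → /bo/, /v/ → /vʊ/.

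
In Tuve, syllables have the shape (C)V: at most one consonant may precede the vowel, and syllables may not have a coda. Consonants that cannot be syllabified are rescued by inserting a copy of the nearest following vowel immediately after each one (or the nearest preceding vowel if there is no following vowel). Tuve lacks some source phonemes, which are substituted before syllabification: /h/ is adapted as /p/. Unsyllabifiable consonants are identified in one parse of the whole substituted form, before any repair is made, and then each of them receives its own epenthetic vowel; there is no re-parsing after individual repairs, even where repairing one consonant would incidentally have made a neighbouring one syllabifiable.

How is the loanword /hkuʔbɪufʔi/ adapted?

pukuʔɪbɪufiʔi

Substitution: /h/ → /p/, giving /pkuʔbɪufʔi/.
The consonants /p/, /ʔ/, /f/ cannot be parsed into a legal (C)V syllable (no codas are permitted; onsets are limited to one consonant).
Inserting the epenthetic vowel yields /p/ → /pu/, /ʔ/ → /ʔɪ/, /f/ → /fi/.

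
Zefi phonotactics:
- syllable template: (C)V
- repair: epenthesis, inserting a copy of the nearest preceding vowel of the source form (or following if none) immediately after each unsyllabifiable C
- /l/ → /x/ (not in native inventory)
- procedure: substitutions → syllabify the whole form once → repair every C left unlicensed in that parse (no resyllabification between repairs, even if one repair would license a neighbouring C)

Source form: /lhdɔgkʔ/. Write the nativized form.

Substitution: /l/ → /x/, giving /xhdɔgkʔ/.
Under (C)V, the unsyllabifiable consonants are /x/, /h/, /g/, /k/, /ʔ/ (no codas are permitted; onsets are limited to one consonant).
Each unlicensed consonant becomes the onset of a new syllable: /x/ → /xɔ/, /h/ → /hɔ/, /g/ → /gɔ/, /k/ → /kɔ/, /ʔ/ → /ʔɔ/.

xɔhɔdɔgɔkɔʔɔ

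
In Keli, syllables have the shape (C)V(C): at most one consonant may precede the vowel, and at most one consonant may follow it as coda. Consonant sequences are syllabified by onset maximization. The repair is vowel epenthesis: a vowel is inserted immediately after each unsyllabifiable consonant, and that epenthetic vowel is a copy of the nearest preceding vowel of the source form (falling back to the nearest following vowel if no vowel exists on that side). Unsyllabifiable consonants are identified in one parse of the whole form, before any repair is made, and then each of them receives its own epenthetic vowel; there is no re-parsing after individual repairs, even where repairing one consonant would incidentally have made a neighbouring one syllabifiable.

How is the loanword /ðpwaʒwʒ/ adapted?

ðapawaʒwaʒa

Syllabifying with onset maximization leaves /ð/, /p/, /w/, /ʒ/ stranded (at most one coda consonant is licensed; onsets are limited to one consonant).
Inserting the epenthetic vowel yields /ð/ → /ða/, /p/ → /pa/, /w/ → /wa/, /ʒ/ → /ʒa/.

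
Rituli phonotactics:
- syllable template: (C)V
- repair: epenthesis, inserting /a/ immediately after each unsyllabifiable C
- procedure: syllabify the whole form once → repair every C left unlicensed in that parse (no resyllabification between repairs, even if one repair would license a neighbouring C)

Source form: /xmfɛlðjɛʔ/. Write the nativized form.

The consonants /x/, /m/, /l/, /ð/, /ʔ/ cannot be parsed into a legal (C)V syllable (no codas are permitted; onsets are limited to one consonant).
Inserting the epenthetic vowel yields /x/ → /xa/, /m/ → /ma/, /l/ → /la/, /ð/ → /ða/, /ʔ/ → /ʔa/.

xamafɛlaðajɛʔa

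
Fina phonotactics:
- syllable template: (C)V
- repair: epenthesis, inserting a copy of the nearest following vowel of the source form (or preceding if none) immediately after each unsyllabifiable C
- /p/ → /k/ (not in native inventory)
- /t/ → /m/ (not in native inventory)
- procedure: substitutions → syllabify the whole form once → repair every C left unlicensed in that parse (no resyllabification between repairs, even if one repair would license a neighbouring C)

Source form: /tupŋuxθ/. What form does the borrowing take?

mukuŋuxuθu

Substitution: /t/ → /m/, /p/ → /k/, giving /mukŋuxθ/.
The consonants /k/, /x/, /θ/ cannot be parsed into a legal (C)V syllable (no codas are permitted; onsets are limited to one consonant).
Inserting the epenthetic vowel yields /k/ → /ku/, /x/ → /xu/, /θ/ → /θu/.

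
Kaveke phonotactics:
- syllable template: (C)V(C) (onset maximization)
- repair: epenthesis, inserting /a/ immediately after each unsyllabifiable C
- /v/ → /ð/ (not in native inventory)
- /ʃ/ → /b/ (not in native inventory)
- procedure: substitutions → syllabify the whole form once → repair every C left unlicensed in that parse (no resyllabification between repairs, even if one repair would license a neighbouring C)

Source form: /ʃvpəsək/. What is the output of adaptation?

Substitution: /ʃ/ → /b/, /v/ → /ð/, giving /bðpəsək/.
Under (C)V(C), the unsyllabifiable consonants are /b/, /ð/ (at most one coda consonant is licensed; onsets are limited to one consonant).
Each unlicensed consonant becomes the onset of a new syllable: /b/ → /ba/, /ð/ → /ða/.

baðapəsək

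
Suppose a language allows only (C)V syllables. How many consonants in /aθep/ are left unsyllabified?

Under (C)V, the unsyllabifiable consonants are /p/ (no codas are permitted; onsets are limited to one consonant).

1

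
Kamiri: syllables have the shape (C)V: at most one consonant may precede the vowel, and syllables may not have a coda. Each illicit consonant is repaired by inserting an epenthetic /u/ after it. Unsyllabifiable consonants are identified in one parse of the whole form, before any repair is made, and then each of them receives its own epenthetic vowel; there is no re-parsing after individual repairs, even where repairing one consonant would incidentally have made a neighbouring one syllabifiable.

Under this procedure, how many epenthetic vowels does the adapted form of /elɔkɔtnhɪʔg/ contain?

4

The unsyllabifiable consonants are /t/, /n/, /ʔ/, /g/; each receives one epenthetic vowel.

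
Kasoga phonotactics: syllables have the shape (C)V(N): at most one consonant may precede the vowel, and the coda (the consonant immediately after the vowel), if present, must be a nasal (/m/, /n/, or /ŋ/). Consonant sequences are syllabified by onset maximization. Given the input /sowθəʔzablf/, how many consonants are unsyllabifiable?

The consonants /w/, /ʔ/, /b/, /l/, /f/ cannot be parsed into a legal (C)V(N) syllable (only a nasal (/m/, /n/, or /ŋ/) is licensed in coda position; onsets are limited to one consonant).

5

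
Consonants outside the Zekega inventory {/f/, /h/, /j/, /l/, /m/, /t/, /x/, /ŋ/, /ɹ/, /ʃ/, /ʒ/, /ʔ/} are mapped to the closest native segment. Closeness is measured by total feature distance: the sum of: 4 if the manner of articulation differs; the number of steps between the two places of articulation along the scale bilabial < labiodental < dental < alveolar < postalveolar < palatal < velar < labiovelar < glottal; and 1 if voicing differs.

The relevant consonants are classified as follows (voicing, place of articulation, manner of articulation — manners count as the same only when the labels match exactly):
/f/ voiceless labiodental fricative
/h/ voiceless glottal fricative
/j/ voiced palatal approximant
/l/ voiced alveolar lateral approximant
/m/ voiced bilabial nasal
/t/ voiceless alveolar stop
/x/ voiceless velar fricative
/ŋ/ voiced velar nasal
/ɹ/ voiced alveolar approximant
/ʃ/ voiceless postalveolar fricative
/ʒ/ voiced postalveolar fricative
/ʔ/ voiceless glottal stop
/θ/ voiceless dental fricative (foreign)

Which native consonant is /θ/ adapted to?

/f/ is closest: same manner (fricative), place distance 1 (dental→labiodental), same voicing; total 1. Next closest is /ʃ/ at distance 2.

f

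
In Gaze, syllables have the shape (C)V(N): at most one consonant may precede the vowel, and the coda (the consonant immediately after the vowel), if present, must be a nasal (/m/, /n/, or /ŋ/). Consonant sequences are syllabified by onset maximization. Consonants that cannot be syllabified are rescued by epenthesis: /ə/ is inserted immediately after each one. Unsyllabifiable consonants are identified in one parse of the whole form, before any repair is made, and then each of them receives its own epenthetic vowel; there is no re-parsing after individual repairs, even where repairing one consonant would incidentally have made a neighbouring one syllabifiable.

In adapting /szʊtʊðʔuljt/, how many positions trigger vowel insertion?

The unsyllabifiable consonants are /s/, /ð/, /l/, /j/, /t/; each receives one epenthetic vowel.

5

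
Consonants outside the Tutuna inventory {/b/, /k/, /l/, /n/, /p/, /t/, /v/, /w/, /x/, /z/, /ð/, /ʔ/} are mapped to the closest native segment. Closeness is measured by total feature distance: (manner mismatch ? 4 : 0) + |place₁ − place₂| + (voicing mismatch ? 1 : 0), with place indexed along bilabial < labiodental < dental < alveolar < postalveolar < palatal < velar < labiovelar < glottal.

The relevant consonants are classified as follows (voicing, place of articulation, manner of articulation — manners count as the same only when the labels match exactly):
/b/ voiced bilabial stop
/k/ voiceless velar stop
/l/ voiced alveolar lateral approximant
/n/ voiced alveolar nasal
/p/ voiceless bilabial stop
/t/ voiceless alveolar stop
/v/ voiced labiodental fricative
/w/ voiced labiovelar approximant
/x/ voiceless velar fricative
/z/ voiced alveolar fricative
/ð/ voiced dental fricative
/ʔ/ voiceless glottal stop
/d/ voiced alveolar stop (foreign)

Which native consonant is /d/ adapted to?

/t/ is closest: same manner (stop), place distance 0 (alveolar→alveolar), voicing differs (+1); total 1. Next closest is /b/ at distance 3.

t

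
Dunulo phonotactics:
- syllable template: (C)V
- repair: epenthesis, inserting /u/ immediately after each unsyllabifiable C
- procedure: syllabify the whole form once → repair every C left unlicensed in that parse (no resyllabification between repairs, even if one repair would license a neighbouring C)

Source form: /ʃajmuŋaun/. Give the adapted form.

ʃajumuŋaunu

The consonants /j/, /n/ cannot be parsed into a legal (C)V syllable (no codas are permitted; onsets are limited to one consonant).
Epenthesis after each stranded consonant: /j/ → /ju/, /n/ → /nu/.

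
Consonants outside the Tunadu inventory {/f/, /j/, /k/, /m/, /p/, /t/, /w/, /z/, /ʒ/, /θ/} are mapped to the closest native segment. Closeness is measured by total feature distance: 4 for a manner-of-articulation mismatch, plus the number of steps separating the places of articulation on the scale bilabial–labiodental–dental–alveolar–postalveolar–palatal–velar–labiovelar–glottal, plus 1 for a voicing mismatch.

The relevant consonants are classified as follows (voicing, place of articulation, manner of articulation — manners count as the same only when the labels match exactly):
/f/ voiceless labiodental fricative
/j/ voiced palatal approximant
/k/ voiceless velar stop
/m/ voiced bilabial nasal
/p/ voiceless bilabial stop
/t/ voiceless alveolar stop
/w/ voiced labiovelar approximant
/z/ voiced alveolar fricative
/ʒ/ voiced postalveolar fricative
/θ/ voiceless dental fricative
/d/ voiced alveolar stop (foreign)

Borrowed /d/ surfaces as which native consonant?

/t/ is closest: same manner (stop), place distance 0 (alveolar→alveolar), voicing differs (+1); total 1. Next closest is /k/ at distance 4.

t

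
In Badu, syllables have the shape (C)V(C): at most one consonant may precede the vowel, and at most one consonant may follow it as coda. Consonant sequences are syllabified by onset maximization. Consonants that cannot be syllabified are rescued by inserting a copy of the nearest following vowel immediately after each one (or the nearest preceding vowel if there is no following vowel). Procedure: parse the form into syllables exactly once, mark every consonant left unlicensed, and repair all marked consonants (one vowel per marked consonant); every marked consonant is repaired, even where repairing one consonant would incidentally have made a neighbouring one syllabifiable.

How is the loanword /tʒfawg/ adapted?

The consonants /t/, /ʒ/, /g/ cannot be parsed into a legal (C)V(C) syllable (at most one coda consonant is licensed; onsets are limited to one consonant).
Inserting the epenthetic vowel yields /t/ → /ta/, /ʒ/ → /ʒa/, /g/ → /ga/.

taʒafawga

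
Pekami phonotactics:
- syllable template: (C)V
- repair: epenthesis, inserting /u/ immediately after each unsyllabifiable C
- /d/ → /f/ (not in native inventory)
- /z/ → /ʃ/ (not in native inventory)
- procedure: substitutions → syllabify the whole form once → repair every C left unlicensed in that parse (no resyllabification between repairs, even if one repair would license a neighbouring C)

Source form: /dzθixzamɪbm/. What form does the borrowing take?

Substitution: /d/ → /f/, /z/ → /ʃ/, giving /fʃθixʃamɪbm/.
The consonants /f/, /ʃ/, /x/, /b/, /m/ cannot be parsed into a legal (C)V syllable (no codas are permitted; onsets are limited to one consonant).
Each unlicensed consonant becomes the onset of a new syllable: /f/ → /fu/, /ʃ/ → /ʃu/, /x/ → /xu/, /b/ → /bu/, /m/ → /mu/.

fuʃuθixuʃamɪbumu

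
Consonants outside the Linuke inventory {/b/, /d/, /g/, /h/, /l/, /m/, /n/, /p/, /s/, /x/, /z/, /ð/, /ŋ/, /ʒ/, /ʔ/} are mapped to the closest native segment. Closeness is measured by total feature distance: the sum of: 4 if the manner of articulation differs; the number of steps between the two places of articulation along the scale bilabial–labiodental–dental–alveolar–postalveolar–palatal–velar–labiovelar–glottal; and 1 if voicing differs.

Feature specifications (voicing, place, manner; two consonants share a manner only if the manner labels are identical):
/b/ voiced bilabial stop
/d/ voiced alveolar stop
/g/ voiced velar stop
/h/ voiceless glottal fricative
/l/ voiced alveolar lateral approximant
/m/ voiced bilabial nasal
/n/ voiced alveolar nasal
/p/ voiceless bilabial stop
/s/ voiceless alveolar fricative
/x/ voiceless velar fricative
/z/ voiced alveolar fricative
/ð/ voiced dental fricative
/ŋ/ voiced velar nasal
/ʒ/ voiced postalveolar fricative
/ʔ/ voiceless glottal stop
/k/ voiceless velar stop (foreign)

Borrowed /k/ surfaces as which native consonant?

g

/g/ is closest: same manner (stop), place distance 0 (velar→velar), voicing differs (+1); total 1. Next closest is /ʔ/ at distance 2.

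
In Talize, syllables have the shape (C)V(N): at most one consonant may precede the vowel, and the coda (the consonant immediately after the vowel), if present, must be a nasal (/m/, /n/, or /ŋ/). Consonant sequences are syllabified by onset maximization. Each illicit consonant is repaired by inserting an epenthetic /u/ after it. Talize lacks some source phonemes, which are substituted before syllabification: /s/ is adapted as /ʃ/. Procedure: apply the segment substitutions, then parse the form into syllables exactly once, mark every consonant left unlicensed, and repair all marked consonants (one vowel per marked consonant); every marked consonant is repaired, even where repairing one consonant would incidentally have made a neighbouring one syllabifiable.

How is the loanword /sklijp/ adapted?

ʃukulijupu

Substitution: /s/ → /ʃ/, giving /ʃklijp/.
Syllabifying with onset maximization leaves /ʃ/, /k/, /j/, /p/ stranded (only a nasal (/m/, /n/, or /ŋ/) is licensed in coda position; onsets are limited to one consonant).
Inserting the epenthetic vowel yields /ʃ/ → /ʃu/, /k/ → /ku/, /j/ → /ju/, /p/ → /pu/.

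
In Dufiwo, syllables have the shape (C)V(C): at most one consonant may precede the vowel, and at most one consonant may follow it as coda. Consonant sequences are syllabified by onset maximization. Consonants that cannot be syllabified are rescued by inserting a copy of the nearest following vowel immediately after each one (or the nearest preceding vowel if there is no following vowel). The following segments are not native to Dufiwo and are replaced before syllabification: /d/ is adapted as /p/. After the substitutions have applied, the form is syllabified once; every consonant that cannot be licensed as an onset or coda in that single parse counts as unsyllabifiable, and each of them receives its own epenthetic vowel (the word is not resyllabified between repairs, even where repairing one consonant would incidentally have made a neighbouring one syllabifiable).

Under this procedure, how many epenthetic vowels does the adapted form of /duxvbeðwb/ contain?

3

After substitution the input is /puxvbeðwb/.
The unsyllabifiable consonants are /v/, /w/, /b/; each receives one epenthetic vowel.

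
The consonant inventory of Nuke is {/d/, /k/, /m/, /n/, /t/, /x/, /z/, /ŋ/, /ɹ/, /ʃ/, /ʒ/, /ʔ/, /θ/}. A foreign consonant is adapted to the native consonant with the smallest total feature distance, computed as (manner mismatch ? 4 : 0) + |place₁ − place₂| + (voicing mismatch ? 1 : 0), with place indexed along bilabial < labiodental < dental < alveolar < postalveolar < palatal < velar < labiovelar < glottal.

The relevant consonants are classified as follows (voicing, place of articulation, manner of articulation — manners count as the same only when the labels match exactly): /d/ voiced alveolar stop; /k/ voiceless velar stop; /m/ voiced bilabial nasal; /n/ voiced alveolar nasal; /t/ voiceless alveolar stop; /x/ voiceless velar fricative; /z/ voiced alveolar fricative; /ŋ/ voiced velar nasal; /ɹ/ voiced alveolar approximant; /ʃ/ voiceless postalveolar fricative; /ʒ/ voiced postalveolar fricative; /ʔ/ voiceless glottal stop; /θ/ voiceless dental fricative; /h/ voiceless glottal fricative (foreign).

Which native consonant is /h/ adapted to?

/x/ is closest: same manner (fricative), place distance 2 (glottal→velar), same voicing; total 2. Next closest is /ʃ/ at distance 4.

x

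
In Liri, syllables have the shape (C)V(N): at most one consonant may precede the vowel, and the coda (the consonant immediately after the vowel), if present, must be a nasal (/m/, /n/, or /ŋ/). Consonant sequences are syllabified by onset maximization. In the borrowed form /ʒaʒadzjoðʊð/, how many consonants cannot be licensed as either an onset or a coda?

3

Syllabifying with onset maximization leaves /d/, /z/, /ð/ stranded (only a nasal (/m/, /n/, or /ŋ/) is licensed in coda position; onsets are limited to one consonant).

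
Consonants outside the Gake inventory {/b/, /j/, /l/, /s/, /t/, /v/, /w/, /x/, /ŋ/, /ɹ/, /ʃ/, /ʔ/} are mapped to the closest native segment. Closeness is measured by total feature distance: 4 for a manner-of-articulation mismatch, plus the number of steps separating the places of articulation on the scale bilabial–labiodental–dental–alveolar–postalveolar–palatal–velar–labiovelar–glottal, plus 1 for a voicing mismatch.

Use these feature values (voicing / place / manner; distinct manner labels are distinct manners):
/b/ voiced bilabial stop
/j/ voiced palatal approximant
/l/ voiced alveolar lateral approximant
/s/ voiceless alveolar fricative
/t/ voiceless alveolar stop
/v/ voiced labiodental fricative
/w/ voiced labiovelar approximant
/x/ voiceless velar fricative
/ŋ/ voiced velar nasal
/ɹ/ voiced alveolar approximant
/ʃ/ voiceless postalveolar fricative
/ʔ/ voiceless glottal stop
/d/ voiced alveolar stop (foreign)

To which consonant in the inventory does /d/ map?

t

/t/ is closest: same manner (stop), place distance 0 (alveolar→alveolar), voicing differs (+1); total 1. Next closest is /b/ at distance 3.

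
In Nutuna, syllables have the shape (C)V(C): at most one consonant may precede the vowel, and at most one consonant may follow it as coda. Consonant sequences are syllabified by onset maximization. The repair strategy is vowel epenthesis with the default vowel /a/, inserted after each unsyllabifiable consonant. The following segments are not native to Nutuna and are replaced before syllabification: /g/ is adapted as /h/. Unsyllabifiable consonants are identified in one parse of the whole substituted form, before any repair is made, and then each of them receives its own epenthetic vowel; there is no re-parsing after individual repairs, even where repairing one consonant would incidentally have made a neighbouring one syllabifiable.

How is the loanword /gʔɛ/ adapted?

Substitution: /g/ → /h/, giving /hʔɛ/.
Syllabifying with onset maximization leaves /h/ stranded (at most one coda consonant is licensed; onsets are limited to one consonant).
Epenthesis after each stranded consonant: /h/ → /ha/.

haʔɛ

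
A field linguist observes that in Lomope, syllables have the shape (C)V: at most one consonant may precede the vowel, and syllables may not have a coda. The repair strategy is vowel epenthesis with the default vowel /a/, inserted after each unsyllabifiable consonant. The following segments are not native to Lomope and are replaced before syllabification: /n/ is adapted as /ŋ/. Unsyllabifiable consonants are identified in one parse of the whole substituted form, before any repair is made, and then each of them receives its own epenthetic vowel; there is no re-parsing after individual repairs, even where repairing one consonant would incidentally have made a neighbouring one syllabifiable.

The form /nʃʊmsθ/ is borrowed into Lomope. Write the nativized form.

Substitution: /n/ → /ŋ/, giving /ŋʃʊmsθ/.
The consonants /ŋ/, /m/, /s/, /θ/ cannot be parsed into a legal (C)V syllable (no codas are permitted; onsets are limited to one consonant).
Each unlicensed consonant becomes the onset of a new syllable: /ŋ/ → /ŋa/, /m/ → /ma/, /s/ → /sa/, /θ/ → /θa/.

ŋaʃʊmasaθa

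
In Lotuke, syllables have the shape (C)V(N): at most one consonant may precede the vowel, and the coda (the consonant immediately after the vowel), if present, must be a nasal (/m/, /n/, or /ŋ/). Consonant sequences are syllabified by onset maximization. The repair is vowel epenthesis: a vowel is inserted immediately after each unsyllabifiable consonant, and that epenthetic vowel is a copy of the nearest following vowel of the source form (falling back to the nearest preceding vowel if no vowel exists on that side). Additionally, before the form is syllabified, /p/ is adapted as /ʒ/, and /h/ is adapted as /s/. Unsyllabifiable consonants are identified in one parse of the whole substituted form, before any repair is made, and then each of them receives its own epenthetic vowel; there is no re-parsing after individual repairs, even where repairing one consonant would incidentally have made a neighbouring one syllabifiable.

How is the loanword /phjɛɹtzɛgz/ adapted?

ʒɛsɛjɛɹɛtɛzɛgɛzɛ

Substitution: /p/ → /ʒ/, /h/ → /s/, giving /ʒsjɛɹtzɛgz/.
Under (C)V(N), the unsyllabifiable consonants are /ʒ/, /s/, /ɹ/, /t/, /g/, /z/ (only a nasal (/m/, /n/, or /ŋ/) is licensed in coda position; onsets are limited to one consonant).
Inserting the epenthetic vowel yields /ʒ/ → /ʒɛ/, /s/ → /sɛ/, /ɹ/ → /ɹɛ/, /t/ → /tɛ/, /g/ → /gɛ/, /z/ → /zɛ/.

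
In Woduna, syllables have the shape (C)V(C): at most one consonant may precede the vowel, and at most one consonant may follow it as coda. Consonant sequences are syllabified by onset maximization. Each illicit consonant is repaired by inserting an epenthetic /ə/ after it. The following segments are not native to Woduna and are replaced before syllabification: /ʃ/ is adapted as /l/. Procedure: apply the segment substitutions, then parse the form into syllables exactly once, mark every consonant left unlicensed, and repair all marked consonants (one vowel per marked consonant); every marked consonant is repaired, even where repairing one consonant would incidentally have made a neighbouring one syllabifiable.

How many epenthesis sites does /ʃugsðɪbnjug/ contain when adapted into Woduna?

2

After substitution the input is /lugsðɪbnjug/.
The unsyllabifiable consonants are /s/, /n/; each receives one epenthetic vowel.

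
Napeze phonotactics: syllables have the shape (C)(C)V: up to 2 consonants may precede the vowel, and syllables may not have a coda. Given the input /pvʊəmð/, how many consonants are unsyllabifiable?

The consonants /m/, /ð/ cannot be parsed into a legal (C)(C)V syllable (no codas are permitted; onsets may contain at most 2 consonants).

2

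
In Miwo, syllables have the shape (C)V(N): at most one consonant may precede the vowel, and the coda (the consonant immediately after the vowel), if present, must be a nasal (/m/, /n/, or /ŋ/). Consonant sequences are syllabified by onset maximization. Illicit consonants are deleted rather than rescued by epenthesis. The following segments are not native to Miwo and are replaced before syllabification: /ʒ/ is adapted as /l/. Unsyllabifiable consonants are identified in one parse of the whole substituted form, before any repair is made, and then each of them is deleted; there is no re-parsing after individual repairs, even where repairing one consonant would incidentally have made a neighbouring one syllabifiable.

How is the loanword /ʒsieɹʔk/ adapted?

sie

Substitution: /ʒ/ → /l/, giving /lsieɹʔk/.
Under (C)V(N), the unsyllabifiable consonants are /l/, /ɹ/, /ʔ/, /k/ (only a nasal (/m/, /n/, or /ŋ/) is licensed in coda position; onsets are limited to one consonant).
Deletion applies to /l/, /ɹ/, /ʔ/, /k/.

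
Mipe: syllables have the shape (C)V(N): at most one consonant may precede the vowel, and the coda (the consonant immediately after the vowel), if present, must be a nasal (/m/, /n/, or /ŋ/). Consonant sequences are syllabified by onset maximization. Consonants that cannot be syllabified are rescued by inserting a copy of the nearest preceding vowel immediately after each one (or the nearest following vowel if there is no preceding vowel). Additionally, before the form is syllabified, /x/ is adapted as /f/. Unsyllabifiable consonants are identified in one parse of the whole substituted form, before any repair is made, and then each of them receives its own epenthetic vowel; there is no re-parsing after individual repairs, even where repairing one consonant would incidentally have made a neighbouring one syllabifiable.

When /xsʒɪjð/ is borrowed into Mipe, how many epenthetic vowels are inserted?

4

After substitution the input is /fsʒɪjð/.
The unsyllabifiable consonants are /f/, /s/, /j/, /ð/; each receives one epenthetic vowel.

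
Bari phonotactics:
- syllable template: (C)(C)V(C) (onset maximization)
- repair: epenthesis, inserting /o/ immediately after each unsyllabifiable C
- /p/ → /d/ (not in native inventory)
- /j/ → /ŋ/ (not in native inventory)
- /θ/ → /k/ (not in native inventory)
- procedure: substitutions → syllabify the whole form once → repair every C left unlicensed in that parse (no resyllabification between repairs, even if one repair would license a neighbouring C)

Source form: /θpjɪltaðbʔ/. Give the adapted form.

kodŋɪltaðboʔo

Substitution: /θ/ → /k/, /p/ → /d/, /j/ → /ŋ/, giving /kdŋɪltaðbʔ/.
Under (C)(C)V(C), the unsyllabifiable consonants are /k/, /b/, /ʔ/ (at most one coda consonant is licensed; onsets may contain at most 2 consonants).
Inserting the epenthetic vowel yields /k/ → /ko/, /b/ → /bo/, /ʔ/ → /ʔo/.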